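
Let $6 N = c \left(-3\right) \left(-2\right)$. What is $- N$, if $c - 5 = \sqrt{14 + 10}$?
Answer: $-5 - 2 \sqrt{6} \approx -9.899$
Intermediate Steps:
$c = 5 + 2 \sqrt{6}$ ($c = 5 + \sqrt{14 + 10} = 5 + \sqrt{24} = 5 + 2 \sqrt{6} \approx 9.899$)
$N = 5 + 2 \sqrt{6}$ ($N = \frac{\left(5 + 2 \sqrt{6}\right) \left(-3\right) \left(-2\right)}{6} = \frac{\left(-15 - 6 \sqrt{6}\right) \left(-2\right)}{6} = \frac{30 + 12 \sqrt{6}}{6} = 5 + 2 \sqrt{6} \approx 9.899$)
$- N = - (5 + 2 \sqrt{6}) = -5 - 2 \sqrt{6}$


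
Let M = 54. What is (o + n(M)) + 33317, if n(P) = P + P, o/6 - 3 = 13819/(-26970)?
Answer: 150312466/4495 ≈ 33440.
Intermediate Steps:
o = 67091/4495 (o = 18 + 6*(13819/(-26970)) = 18 + 6*(13819*(-1/26970)) = 18 + 6*(-13819/26970) = 18 - 13819/4495 = 67091/4495 ≈ 14.926)
n(P) = 2*P
(o + n(M)) + 33317 = (67091/4495 + 2*54) + 33317 = (67091/4495 + 108) + 33317 = 552551/4495 + 33317 = 150312466/4495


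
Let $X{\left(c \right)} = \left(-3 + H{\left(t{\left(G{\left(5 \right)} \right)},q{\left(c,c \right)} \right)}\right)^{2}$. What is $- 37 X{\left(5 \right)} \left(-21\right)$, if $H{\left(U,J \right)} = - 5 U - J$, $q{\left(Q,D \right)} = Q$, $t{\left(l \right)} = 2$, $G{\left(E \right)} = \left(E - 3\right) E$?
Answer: $251748$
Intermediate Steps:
$G{\left(E \right)} = E \left(-3 + E\right)$ ($G{\left(E \right)} = \left(-3 + E\right) E = E \left(-3 + E\right)$)
$H{\left(U,J \right)} = - J - 5 U$
$X{\left(c \right)} = \left(-13 - c\right)^{2}$ ($X{\left(c \right)} = \left(-3 - \left(10 + c\right)\right)^{2} = \left(-13 - c\right)^{2}$)
$- 37 X{\left(5 \right)} \left(-21\right) = - 37 \left(13 + 5\right)^{2} \left(-21\right) = - 37 \cdot 18^{2} \left(-21\right) = \left(-37\right) 324 \left(-21\right) = \left(-11988\right) \left(-21\right) = 251748$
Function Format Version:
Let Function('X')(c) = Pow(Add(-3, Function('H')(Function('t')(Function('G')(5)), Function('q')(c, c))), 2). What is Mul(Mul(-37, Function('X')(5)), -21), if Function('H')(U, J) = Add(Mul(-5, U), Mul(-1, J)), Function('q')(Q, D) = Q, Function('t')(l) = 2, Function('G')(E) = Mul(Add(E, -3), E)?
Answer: 251748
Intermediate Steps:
Function('G')(E) = Mul(E, Add(-3, E)) (Function('G')(E) = Mul(Add(-3, E), E) = Mul(E, Add(-3, E)))
Function('H')(U, J) = Add(Mul(-1, J), Mul(-5, U))
Function('X')(c) = Pow(Add(-13, Mul(-1, c)), 2) (Function('X')(c) = Pow(Add(-3, Add(Mul(-1, c), Mul(-5, 2))), 2) = Pow(Add(-3, Add(Mul(-1, c), -10)), 2) = Pow(Add(-3, Add(-10, Mul(-1, c))), 2) = Pow(Add(-13, Mul(-1, c)), 2))
Mul(Mul(-37, Function('X')(5)), -21) = Mul(Mul(-37, Pow(Add(13, 5), 2)), -21) = Mul(Mul(-37, Pow(18, 2)), -21) = Mul(Mul(-37, 324), -21) = Mul(-11988, -21) = 251748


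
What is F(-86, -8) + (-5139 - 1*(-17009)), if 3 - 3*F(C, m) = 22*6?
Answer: 11827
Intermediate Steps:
F(C, m) = -43 (F(C, m) = 1 - 22*6/3 = 1 - ⅓*132 = 1 - 44 = -43)
F(-86, -8) + (-5139 - 1*(-17009)) = -43 + (-5139 - 1*(-17009)) = -43 + (-5139 + 17009) = -43 + 11870 = 11827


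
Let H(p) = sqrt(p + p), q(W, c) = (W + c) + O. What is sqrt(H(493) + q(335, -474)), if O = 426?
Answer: sqrt(287 + sqrt(986)) ≈ 17.844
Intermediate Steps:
q(W, c) = 426 + W + c (q(W, c) = (W + c) + 426 = 426 + W + c)
H(p) = sqrt(2)*sqrt(p) (H(p) = sqrt(2*p) = sqrt(2)*sqrt(p))
sqrt(H(493) + q(335, -474)) = sqrt(sqrt(2)*sqrt(493) + (426 + 335 - 474)) = sqrt(sqrt(986) + 287) = sqrt(287 + sqrt(986))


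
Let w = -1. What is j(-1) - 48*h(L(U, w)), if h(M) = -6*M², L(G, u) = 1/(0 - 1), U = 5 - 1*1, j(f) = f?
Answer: 287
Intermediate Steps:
U = 4 (U = 5 - 1 = 4)
L(G, u) = -1 (L(G, u) = 1/(-1) = -1)
j(-1) - 48*h(L(U, w)) = -1 - (-288)*(-1)² = -1 - (-288) = -1 - 48*(-6) = -1 + 288 = 287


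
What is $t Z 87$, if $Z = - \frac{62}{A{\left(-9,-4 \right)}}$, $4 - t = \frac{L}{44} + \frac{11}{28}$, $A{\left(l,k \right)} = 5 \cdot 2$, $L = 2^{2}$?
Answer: $- \frac{2920851}{1540} \approx -1896.7$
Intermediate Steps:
$L = 4$
$A{\left(l,k \right)} = 10$
$t = \frac{1083}{308}$ ($t = 4 - \left(\frac{4}{44} + \frac{11}{28}\right) = 4 - \left(4 \cdot \frac{1}{44} + 11 \cdot \frac{1}{28}\right) = 4 - \left(\frac{1}{11} + \frac{11}{28}\right) = 4 - \frac{149}{308} = \frac{1083}{308} \approx 3.5162$)
$Z = - \frac{31}{5}$ ($Z = - \frac{62}{10} = \left(-62\right) \frac{1}{10} = - \frac{31}{5} \approx -6.2$)
$t Z 87 = \frac{1083}{308} \left(- \frac{31}{5}\right) 87 = \left(- \frac{33573}{1540}\right) 87 = - \frac{2920851}{1540}$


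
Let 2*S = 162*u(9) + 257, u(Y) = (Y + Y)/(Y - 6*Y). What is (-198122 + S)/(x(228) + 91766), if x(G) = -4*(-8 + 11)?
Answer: -1980259/917540 ≈ -2.1582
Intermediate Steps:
u(Y) = -2/5 (u(Y) = (2*Y)/((-5*Y)) = (2*Y)*(-1/(5*Y)) = -2/5)
x(G) = -12 (x(G) = -4*3 = -12)
S = 961/10 (S = (162*(-2/5) + 257)/2 = (-324/5 + 257)/2 = (1/2)*(961/5) = 961/10 ≈ 96.100)
(-198122 + S)/(x(228) + 91766) = (-198122 + 961/10)/(-12 + 91766) = -1980259/10/91754 = -1980259/10*1/91754 = -1980259/917540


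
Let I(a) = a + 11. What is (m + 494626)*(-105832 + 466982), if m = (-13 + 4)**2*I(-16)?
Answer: 178487914150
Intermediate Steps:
I(a) = 11 + a
m = -405 (m = (-13 + 4)**2*(11 - 16) = (-9)**2*(-5) = 81*(-5) = -405)
(m + 494626)*(-105832 + 466982) = (-405 + 494626)*(-105832 + 466982) = 494221*361150 = 178487914150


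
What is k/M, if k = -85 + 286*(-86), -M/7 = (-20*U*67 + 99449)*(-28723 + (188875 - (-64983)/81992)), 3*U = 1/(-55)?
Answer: 54693096/247080343400065 ≈ 2.2136e-7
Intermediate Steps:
U = -1/165 (U = (⅓)/(-55) = (⅓)*(-1/55) = -1/165 ≈ -0.0060606)
M = -247080343400065/2216 (M = -7*(-20*(-1/165)*67 + 99449)*(-28723 + (188875 - (-64983)/81992)) = -7*((4/33)*67 + 99449)*(-28723 + (188875 - (-64983)/81992)) = -7*(268/33 + 99449)*(-28723 + (188875 - 1*(-64983/81992))) = -22974595*(-28723 + (188875 + 64983/81992))/33 = -22974595*(-28723 + 15486303983/81992)/33 = -22974595*13131247767/(33*81992) = -7*35297191914295/2216 = -247080343400065/2216 ≈ -1.1150e+11)
k = -24681 (k = -85 - 24596 = -24681)
k/M = -24681/(-247080343400065/2216) = -24681*(-2216/247080343400065) = 54693096/247080343400065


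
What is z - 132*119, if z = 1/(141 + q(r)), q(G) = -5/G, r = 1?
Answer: -2136287/136 ≈ -15708.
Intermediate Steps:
z = 1/136 (z = 1/(141 - 5/1) = 1/(141 - 5*1) = 1/(141 - 5) = 1/136 ≈ 0.0073529)
z - 132*119 = 1/136 - 132*119 = 1/136 - 15708 = -2136287/136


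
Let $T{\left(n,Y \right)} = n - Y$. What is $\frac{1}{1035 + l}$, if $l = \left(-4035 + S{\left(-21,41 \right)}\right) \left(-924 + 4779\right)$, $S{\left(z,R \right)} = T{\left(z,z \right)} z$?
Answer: $- \frac{1}{15553890} \approx -6.4293 \cdot 10^{-8}$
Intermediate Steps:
$S{\left(z,R \right)} = 0$ ($S{\left(z,R \right)} = \left(z - z\right) z = 0 z = 0$)
$l = -15554925$ ($l = \left(-4035 + 0\right) \left(-924 + 4779\right) = \left(-4035\right) 3855 = -15554925$)
$\frac{1}{1035 + l} = \frac{1}{1035 - 15554925} = \frac{1}{-15553890} = - \frac{1}{15553890}$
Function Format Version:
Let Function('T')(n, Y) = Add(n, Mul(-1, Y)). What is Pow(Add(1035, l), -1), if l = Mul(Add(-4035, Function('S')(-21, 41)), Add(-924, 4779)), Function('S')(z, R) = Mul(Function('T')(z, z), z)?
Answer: Rational(-1, 15553890) ≈ -6.4293e-8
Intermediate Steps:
Function('S')(z, R) = 0 (Function('S')(z, R) = Mul(Add(z, Mul(-1, z)), z) = Mul(0, z) = 0)
l = -15554925 (l = Mul(Add(-4035, 0), Add(-924, 4779)) = Mul(-4035, 3855) = -15554925)
Pow(Add(1035, l), -1) = Pow(Add(1035, -15554925), -1) = Pow(-15553890, -1) = Rational(-1, 15553890)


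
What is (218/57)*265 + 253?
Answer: 72191/57 ≈ 1266.5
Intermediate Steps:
(218/57)*265 + 253 = 57770/57 + 253 = 72191/57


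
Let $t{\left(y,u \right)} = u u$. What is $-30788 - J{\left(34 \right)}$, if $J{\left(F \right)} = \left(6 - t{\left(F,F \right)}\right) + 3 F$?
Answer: $-29740$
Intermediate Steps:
$t{\left(y,u \right)} = u^{2}$
$J{\left(F \right)} = 6 - F^{2} + 3 F$ ($J{\left(F \right)} = \left(6 - F^{2}\right) + 3 F = 6 - F^{2} + 3 F$)
$-30788 - J{\left(34 \right)} = -30788 - \left(6 - 34^{2} + 3 \cdot 34\right) = -30788 - \left(6 - 1156 + 102\right) = -30788 - -1048 = -30788 + 1048 = -29740$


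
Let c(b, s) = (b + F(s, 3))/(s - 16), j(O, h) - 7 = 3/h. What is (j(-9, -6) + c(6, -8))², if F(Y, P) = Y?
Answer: 6241/144 ≈ 43.340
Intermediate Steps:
j(O, h) = 7 + 3/h
c(b, s) = (b + s)/(-16 + s) (c(b, s) = (b + s)/(s - 16) = (b + s)/(-16 + s))
(j(-9, -6) + c(6, -8))² = ((7 + 3/(-6)) + (6 - 8)/(-16 - 8))² = ((7 + 3*(-⅙)) - 2/(-24))² = ((7 - ½) - 1/24*(-2))² = (13/2 + 1/12)² = (79/12)² = 6241/144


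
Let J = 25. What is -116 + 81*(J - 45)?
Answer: -1736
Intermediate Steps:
-116 + 81*(J - 45) = -116 + 81*(25 - 45) = -116 + 81*(-20) = -116 - 1620 = -1736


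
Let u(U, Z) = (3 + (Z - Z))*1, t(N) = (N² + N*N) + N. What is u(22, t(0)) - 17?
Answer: -14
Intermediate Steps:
t(N) = N + 2*N² (t(N) = (N² + N²) + N = 2*N² + N = N + 2*N²)
u(U, Z) = 3 (u(U, Z) = (3 + 0)*1 = 3*1 = 3)
u(22, t(0)) - 17 = 3 - 17 = -14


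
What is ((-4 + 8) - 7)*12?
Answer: -36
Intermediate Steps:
((-4 + 8) - 7)*12 = (4 - 7)*12 = -3*12 = -36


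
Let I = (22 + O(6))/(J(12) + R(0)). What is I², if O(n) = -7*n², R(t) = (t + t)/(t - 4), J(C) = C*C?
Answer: 13225/5184 ≈ 2.5511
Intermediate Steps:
J(C) = C²
R(t) = 2*t/(-4 + t) (R(t) = (2*t)/(-4 + t) = 2*t/(-4 + t))
I = -115/72 (I = (22 - 7*6²)/(12² + 2*0/(-4 + 0)) = (22 - 7*36)/(144 + 2*0/(-4)) = (22 - 252)/(144 + 2*0*(-¼)) = -230/(144 + 0) = -230/144 = -230*1/144 = -115/72 ≈ -1.5972)
I² = (-115/72)² = 13225/5184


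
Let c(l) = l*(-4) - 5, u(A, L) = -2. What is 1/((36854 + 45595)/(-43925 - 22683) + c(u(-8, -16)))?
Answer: 66608/117375 ≈ 0.56748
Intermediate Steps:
c(l) = -5 - 4*l (c(l) = -4*l - 5 = -5 - 4*l)
1/((36854 + 45595)/(-43925 - 22683) + c(u(-8, -16))) = 1/((36854 + 45595)/(-43925 - 22683) + (-5 - 4*(-2))) = 1/(82449/(-66608) + (-5 + 8)) = 1/(82449*(-1/66608) + 3) = 1/(-82449/66608 + 3) = 1/(117375/66608) = 66608/117375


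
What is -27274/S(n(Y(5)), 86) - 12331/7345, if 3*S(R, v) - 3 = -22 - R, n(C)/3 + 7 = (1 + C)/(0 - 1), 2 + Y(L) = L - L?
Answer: 600970259/7345 ≈ 81820.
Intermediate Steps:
Y(L) = -2 (Y(L) = -2 + (L - L) = -2 + 0 = -2)
n(C) = -24 - 3*C (n(C) = -21 + 3*((1 + C)/(0 - 1)) = -21 + 3*((1 + C)/(-1)) = -21 + 3*((1 + C)*(-1)) = -21 + 3*(-1 - C) = -21 + (-3 - 3*C) = -24 - 3*C)
S(R, v) = -19/3 - R/3 (S(R, v) = 1 + (-22 - R)/3 = 1 + (-22/3 - R/3) = -19/3 - R/3)
-27274/S(n(Y(5)), 86) - 12331/7345 = -27274/(-19/3 - (-24 - 3*(-2))/3) - 12331/7345 = -27274/(-19/3 - (-24 + 6)/3) - 12331*1/7345 = -27274/(-19/3 - 1/3*(-18)) - 12331/7345 = -27274/(-19/3 + 6) - 12331/7345 = -27274/(-1/3) - 12331/7345 = -27274*(-3) - 12331/7345 = 81822 - 12331/7345 = 600970259/7345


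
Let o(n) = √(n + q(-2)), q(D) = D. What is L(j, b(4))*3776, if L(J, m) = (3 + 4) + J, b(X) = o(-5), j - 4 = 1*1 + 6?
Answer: 67968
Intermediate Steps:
j = 11 (j = 4 + (1*1 + 6) = 4 + (1 + 6) = 4 + 7 = 11)
o(n) = √(-2 + n) (o(n) = √(n - 2) = √(-2 + n))
b(X) = I*√7 (b(X) = √(-2 - 5) = √(-7) = I*√7)
L(J, m) = 7 + J
L(j, b(4))*3776 = (7 + 11)*3776 = 18*3776 = 67968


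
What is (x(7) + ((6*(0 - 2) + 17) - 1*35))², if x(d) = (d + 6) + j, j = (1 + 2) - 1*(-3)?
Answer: 121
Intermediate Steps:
j = 6 (j = 3 + 3 = 6)
x(d) = 12 + d (x(d) = (d + 6) + 6 = (6 + d) + 6 = 12 + d)
(x(7) + ((6*(0 - 2) + 17) - 1*35))² = ((12 + 7) + ((6*(0 - 2) + 17) - 1*35))² = (19 + ((6*(-2) + 17) - 35))² = (19 + ((-12 + 17) - 35))² = (19 + (5 - 35))² = (19 - 30)² = (-11)² = 121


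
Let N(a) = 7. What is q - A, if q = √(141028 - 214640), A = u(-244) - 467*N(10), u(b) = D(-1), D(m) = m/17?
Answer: 55574/17 + 2*I*√18403 ≈ 3269.1 + 271.32*I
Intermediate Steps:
D(m) = m/17 (D(m) = m*(1/17) = m/17)
u(b) = -1/17 (u(b) = (1/17)*(-1) = -1/17)
A = -55574/17 (A = -1/17 - 467*7 = -1/17 - 1*3269 = -1/17 - 3269 = -55574/17 ≈ -3269.1)
q = 2*I*√18403 (q = √(-73612) = 2*I*√18403 ≈ 271.32*I)
q - A = 2*I*√18403 - 1*(-55574/17) = 2*I*√18403 + 55574/17 = 55574/17 + 2*I*√18403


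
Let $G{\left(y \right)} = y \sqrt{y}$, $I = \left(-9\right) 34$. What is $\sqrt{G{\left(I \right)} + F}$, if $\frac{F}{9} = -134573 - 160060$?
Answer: $3 \sqrt{-294633 - 102 i \sqrt{34}} \approx 1.6436 - 1628.4 i$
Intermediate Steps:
$I = -306$
$F = -2651697$ ($F = 9 \left(-134573 - 160060\right) = 9 \left(-294633\right) = -2651697$)
$G{\left(y \right)} = y^{\frac{3}{2}}$
$\sqrt{G{\left(I \right)} + F} = \sqrt{\left(-306\right)^{\frac{3}{2}} - 2651697} = \sqrt{- 918 i \sqrt{34} - 2651697} = \sqrt{-2651697 - 918 i \sqrt{34}}$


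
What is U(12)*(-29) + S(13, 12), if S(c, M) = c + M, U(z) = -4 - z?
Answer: 489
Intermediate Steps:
S(c, M) = M + c
U(12)*(-29) + S(13, 12) = (-4 - 1*12)*(-29) + (12 + 13) = (-4 - 12)*(-29) + 25 = -16*(-29) + 25 = 464 + 25 = 489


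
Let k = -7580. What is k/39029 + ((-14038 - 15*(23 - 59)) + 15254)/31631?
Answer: -171228056/1234526299 ≈ -0.13870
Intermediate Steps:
k/39029 + ((-14038 - 15*(23 - 59)) + 15254)/31631 = -7580/39029 + ((-14038 - 15*(23 - 59)) + 15254)/31631 = -7580*1/39029 + ((-14038 - 15*(-36)) + 15254)*(1/31631) = -7580/39029 + ((-14038 + 540) + 15254)*(1/31631) = -7580/39029 + (-13498 + 15254)*(1/31631) = -7580/39029 + 1756*(1/31631) = -7580/39029 + 1756/31631 = -171228056/1234526299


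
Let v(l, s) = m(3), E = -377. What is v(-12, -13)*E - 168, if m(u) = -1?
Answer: 209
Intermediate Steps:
v(l, s) = -1
v(-12, -13)*E - 168 = -1*(-377) - 168 = 377 - 168 = 209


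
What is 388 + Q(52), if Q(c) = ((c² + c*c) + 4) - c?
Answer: 5748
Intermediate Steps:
Q(c) = 4 - c + 2*c² (Q(c) = ((c² + c²) + 4) - c = (2*c² + 4) - c = (4 + 2*c²) - c = 4 - c + 2*c²)
388 + Q(52) = 388 + (4 - 1*52 + 2*52²) = 388 + (4 - 52 + 2*2704) = 388 + (4 - 52 + 5408) = 388 + 5360 = 5748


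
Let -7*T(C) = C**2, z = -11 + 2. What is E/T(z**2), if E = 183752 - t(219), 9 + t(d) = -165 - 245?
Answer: -1289197/6561 ≈ -196.49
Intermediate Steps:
t(d) = -419 (t(d) = -9 + (-165 - 245) = -9 - 410 = -419)
z = -9
E = 184171 (E = 183752 - 1*(-419) = 183752 + 419 = 184171)
T(C) = -C**2/7
E/T(z**2) = 184171/((-((-9)**2)**2/7)) = 184171/((-1/7*81**2)) = 184171/((-1/7*6561)) = 184171/(-6561/7) = 184171*(-7/6561) = -1289197/6561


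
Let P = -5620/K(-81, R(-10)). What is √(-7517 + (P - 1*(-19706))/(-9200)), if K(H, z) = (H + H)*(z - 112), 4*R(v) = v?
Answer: I*√6758338327951258/948060 ≈ 86.713*I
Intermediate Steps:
R(v) = v/4
K(H, z) = 2*H*(-112 + z) (K(H, z) = (2*H)*(-112 + z) = 2*H*(-112 + z))
P = -5620/18549 (P = -5620*(-1/(162*(-112 + (¼)*(-10)))) = -5620*(-1/(162*(-112 - 5/2))) = -5620/(2*(-81)*(-229/2)) = -5620/18549 ≈ -0.30298)
√(-7517 + (P - 1*(-19706))/(-9200)) = √(-7517 + (-5620/18549 - 1*(-19706))/(-9200)) = √(-7517 + (-5620/18549 + 19706)*(-1/9200)) = √(-7517 + (365520974/18549)*(-1/9200)) = √(-7517 - 182760487/85325400) = √(-641573792287/85325400) = I*√6758338327951258/948060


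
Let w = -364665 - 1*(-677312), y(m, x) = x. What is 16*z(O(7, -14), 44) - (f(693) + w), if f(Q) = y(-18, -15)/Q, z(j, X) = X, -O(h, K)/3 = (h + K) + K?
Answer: -72058828/231 ≈ -3.1194e+5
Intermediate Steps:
O(h, K) = -6*K - 3*h (O(h, K) = -3*((h + K) + K) = -3*((K + h) + K) = -3*(h + 2*K) = -6*K - 3*h)
f(Q) = -15/Q
w = 312647 (w = -364665 + 677312 = 312647)
16*z(O(7, -14), 44) - (f(693) + w) = 16*44 - (-15/693 + 312647) = 704 - (-15*1/693 + 312647) = 704 - (-5/231 + 312647) = 704 - 1*72221452/231 = 704 - 72221452/231 = -72058828/231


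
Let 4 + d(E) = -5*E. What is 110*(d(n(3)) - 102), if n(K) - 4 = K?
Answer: -15510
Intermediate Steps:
n(K) = 4 + K
d(E) = -4 - 5*E
110*(d(n(3)) - 102) = 110*((-4 - 5*(4 + 3)) - 102) = 110*((-4 - 5*7) - 102) = 110*((-4 - 35) - 102) = 110*(-39 - 102) = 110*(-141) = -15510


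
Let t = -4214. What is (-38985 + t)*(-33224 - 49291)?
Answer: 3564565485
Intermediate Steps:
(-38985 + t)*(-33224 - 49291) = (-38985 - 4214)*(-33224 - 49291) = -43199*(-82515) = 3564565485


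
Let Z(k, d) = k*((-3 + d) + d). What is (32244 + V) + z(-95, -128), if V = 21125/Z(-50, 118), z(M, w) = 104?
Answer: 15073323/466 ≈ 32346.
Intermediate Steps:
Z(k, d) = k*(-3 + 2*d)
V = -845/466 (V = 21125/((-50*(-3 + 2*118))) = 21125/((-50*(-3 + 236))) = 21125/((-50*233)) = 21125/(-11650) = 21125*(-1/11650) = -845/466 ≈ -1.8133)
(32244 + V) + z(-95, -128) = (32244 - 845/466) + 104 = 15024859/466 + 104 = 15073323/466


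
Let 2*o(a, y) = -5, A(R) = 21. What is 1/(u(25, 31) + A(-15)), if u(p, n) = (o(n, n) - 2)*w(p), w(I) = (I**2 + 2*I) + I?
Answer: -1/3129 ≈ -0.00031959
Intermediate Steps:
o(a, y) = -5/2 (o(a, y) = (1/2)*(-5) = -5/2)
w(I) = I**2 + 3*I
u(p, n) = -9*p*(3 + p)/2 (u(p, n) = (-5/2 - 2)*(p*(3 + p)) = -9*p*(3 + p)/2)
1/(u(25, 31) + A(-15)) = 1/(-9/2*25*(3 + 25) + 21) = 1/(-9/2*25*28 + 21) = 1/(-3150 + 21) = 1/(-3129) = -1/3129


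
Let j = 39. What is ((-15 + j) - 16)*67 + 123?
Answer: 659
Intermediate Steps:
((-15 + j) - 16)*67 + 123 = ((-15 + 39) - 16)*67 + 123 = (24 - 16)*67 + 123 = 8*67 + 123 = 536 + 123 = 659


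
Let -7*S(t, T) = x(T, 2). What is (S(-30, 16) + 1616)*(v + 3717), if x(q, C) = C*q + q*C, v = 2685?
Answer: 72009696/7 ≈ 1.0287e+7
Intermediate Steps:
x(q, C) = 2*C*q (x(q, C) = C*q + C*q = 2*C*q)
S(t, T) = -4*T/7 (S(t, T) = -2*2*T/7 = -4*T/7)
(S(-30, 16) + 1616)*(v + 3717) = (-4/7*16 + 1616)*(2685 + 3717) = (-64/7 + 1616)*6402 = (11248/7)*6402 = 72009696/7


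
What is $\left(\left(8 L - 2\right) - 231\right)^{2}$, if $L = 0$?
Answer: $54289$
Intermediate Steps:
$\left(\left(8 L - 2\right) - 231\right)^{2} = \left(\left(8 \cdot 0 - 2\right) - 231\right)^{2} = \left(\left(0 - 2\right) - 231\right)^{2} = \left(-2 - 231\right)^{2} = \left(-233\right)^{2} = 54289$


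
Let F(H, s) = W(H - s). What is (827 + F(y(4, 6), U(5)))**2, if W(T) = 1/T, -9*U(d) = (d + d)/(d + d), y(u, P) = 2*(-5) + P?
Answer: 837292096/1225 ≈ 6.8350e+5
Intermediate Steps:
y(u, P) = -10 + P
U(d) = -1/9 (U(d) = -(d + d)/(9*(d + d)) = -2*d/(9*(2*d)) = -2*d*1/(2*d)/9 = -1/9*1 = -1/9)
W(T) = 1/T
F(H, s) = 1/(H - s)
(827 + F(y(4, 6), U(5)))**2 = (827 + 1/((-10 + 6) - 1*(-1/9)))**2 = (827 + 1/(-4 + 1/9))**2 = (827 + 1/(-35/9))**2 = (827 - 9/35)**2 = (28936/35)**2 = 837292096/1225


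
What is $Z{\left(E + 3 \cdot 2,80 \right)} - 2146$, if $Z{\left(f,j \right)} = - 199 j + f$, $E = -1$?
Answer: $-18061$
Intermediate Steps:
$Z{\left(f,j \right)} = f - 199 j$
$Z{\left(E + 3 \cdot 2,80 \right)} - 2146 = \left(\left(-1 + 3 \cdot 2\right) - 15920\right) - 2146 = \left(\left(-1 + 6\right) - 15920\right) - 2146 = \left(5 - 15920\right) - 2146 = -15915 - 2146 = -18061$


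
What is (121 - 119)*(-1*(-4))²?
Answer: 32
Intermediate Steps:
(121 - 119)*(-1*(-4))² = 2*4² = 2*16 = 32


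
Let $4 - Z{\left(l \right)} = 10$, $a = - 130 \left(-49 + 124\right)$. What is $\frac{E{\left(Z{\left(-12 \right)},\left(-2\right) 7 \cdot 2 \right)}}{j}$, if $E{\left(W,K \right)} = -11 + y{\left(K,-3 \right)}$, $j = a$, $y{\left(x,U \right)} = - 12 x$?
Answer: $- \frac{1}{30} \approx -0.033333$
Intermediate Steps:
$a = -9750$ ($a = \left(-130\right) 75 = -9750$)
$j = -9750$
$Z{\left(l \right)} = -6$ ($Z{\left(l \right)} = 4 - 10 = -6$)
$E{\left(W,K \right)} = -11 - 12 K$
$\frac{E{\left(Z{\left(-12 \right)},\left(-2\right) 7 \cdot 2 \right)}}{j} = \frac{-11 - 12 \left(-2\right) 7 \cdot 2}{-9750} = \left(-11 - 12 \left(\left(-14\right) 2\right)\right) \left(- \frac{1}{9750}\right) = \left(-11 - -336\right) \left(- \frac{1}{9750}\right) = \left(-11 + 336\right) \left(- \frac{1}{9750}\right) = 325 \left(- \frac{1}{9750}\right) = - \frac{1}{30}$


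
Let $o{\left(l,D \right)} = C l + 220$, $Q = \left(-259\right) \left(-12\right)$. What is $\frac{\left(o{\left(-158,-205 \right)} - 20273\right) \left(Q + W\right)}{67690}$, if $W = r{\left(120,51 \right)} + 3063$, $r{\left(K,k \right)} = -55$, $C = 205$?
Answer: $- \frac{160370694}{33845} \approx -4738.4$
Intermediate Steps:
$Q = 3108$
$o{\left(l,D \right)} = 220 + 205 l$ ($o{\left(l,D \right)} = 205 l + 220 = 220 + 205 l$)
$W = 3008$ ($W = -55 + 3063 = 3008$)
$\frac{\left(o{\left(-158,-205 \right)} - 20273\right) \left(Q + W\right)}{67690} = \frac{\left(\left(220 + 205 \left(-158\right)\right) - 20273\right) \left(3108 + 3008\right)}{67690} = \left(\left(220 - 32390\right) - 20273\right) 6116 \cdot \frac{1}{67690} = \left(-32170 - 20273\right) 6116 \cdot \frac{1}{67690} = \left(-52443\right) 6116 \cdot \frac{1}{67690} = \left(-320741388\right) \frac{1}{67690} = - \frac{160370694}{33845}$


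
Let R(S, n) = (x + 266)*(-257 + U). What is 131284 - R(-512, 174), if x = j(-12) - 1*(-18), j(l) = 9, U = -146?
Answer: 249363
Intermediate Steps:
x = 27 (x = 9 - 1*(-18) = 9 + 18 = 27)
R(S, n) = -118079 (R(S, n) = (27 + 266)*(-257 - 146) = 293*(-403) = -118079)
131284 - R(-512, 174) = 131284 - 1*(-118079) = 131284 + 118079 = 249363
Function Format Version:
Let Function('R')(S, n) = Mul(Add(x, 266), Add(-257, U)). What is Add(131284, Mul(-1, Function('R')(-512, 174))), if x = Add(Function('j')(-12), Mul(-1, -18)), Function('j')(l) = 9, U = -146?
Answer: 249363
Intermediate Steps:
x = 27 (x = Add(9, Mul(-1, -18)) = Add(9, 18) = 27)
Function('R')(S, n) = -118079 (Function('R')(S, n) = Mul(Add(27, 266), Add(-257, -146)) = Mul(293, -403) = -118079)
Add(131284, Mul(-1, Function('R')(-512, 174))) = Add(131284, Mul(-1, -118079)) = Add(131284, 118079) = 249363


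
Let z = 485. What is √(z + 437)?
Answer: √922 ≈ 30.364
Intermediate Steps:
√(z + 437) = √(485 + 437) = √922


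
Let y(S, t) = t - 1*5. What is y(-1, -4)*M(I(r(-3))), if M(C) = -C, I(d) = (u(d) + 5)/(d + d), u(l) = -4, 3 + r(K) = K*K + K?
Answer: 3/2 ≈ 1.5000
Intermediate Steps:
r(K) = -3 + K + K² (r(K) = -3 + (K*K + K) = -3 + (K² + K) = -3 + (K + K²) = -3 + K + K²)
y(S, t) = -5 + t (y(S, t) = t - 5 = -5 + t)
I(d) = 1/(2*d) (I(d) = (-4 + 5)/(d + d) = 1/(2*d))
y(-1, -4)*M(I(r(-3))) = (-5 - 4)*(-1/(2*(-3 - 3 + (-3)²))) = -(-9)*1/(2*(-3 - 3 + 9)) = -(-9)*(½)/3 = -(-9)*(½)*(⅓) = -(-9)/6 = -9*(-⅙) = 3/2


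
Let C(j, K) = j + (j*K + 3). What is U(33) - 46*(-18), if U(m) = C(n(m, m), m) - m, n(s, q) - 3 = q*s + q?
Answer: 39048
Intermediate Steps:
n(s, q) = 3 + q + q*s (n(s, q) = 3 + (q*s + q) = 3 + (q + q*s) = 3 + q + q*s)
C(j, K) = 3 + j + K*j (C(j, K) = j + (K*j + 3) = j + (3 + K*j) = 3 + j + K*j)
U(m) = 6 + m**2 + m*(3 + m + m**2) (U(m) = (3 + (3 + m + m*m) + m*(3 + m + m*m)) - m = (3 + (3 + m + m**2) + m*(3 + m + m**2)) - m = (6 + m + m**2 + m*(3 + m + m**2)) - m = 6 + m**2 + m*(3 + m + m**2))
U(33) - 46*(-18) = (6 + 33**2 + 33*(3 + 33 + 33**2)) - 46*(-18) = (6 + 1089 + 33*(3 + 33 + 1089)) - 1*(-828) = (6 + 1089 + 33*1125) + 828 = (6 + 1089 + 37125) + 828 = 38220 + 828 = 39048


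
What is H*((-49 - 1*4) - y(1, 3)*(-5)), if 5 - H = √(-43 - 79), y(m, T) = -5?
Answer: -390 + 78*I*√122 ≈ -390.0 + 861.54*I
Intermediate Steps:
H = 5 - I*√122 (H = 5 - √(-43 - 79) = 5 - √(-122) = 5 - I*√122 ≈ 5.0 - 11.045*I)
H*((-49 - 1*4) - y(1, 3)*(-5)) = (5 - I*√122)*((-49 - 1*4) - 1*(-5)*(-5)) = (5 - I*√122)*((-49 - 4) + 5*(-5)) = (5 - I*√122)*(-53 - 25) = (5 - I*√122)*(-78) = -390 + 78*I*√122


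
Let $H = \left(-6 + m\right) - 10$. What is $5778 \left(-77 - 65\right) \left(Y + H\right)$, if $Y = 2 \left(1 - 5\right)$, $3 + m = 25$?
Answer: $1640952$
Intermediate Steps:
$m = 22$ ($m = -3 + 25 = 22$)
$Y = -8$ ($Y = 2 \left(-4\right) = -8$)
$H = 6$ ($H = \left(-6 + 22\right) - 10 = 16 - 10 = 6$)
$5778 \left(-77 - 65\right) \left(Y + H\right) = 5778 \left(-77 - 65\right) \left(-8 + 6\right) = 5778 \left(\left(-142\right) \left(-2\right)\right) = 5778 \cdot 284 = 1640952$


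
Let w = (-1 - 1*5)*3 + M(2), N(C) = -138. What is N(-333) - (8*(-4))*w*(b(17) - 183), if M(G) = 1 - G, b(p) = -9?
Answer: 116598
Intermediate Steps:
w = -19 (w = (-1 - 1*5)*3 + (1 - 1*2) = (-1 - 5)*3 + (1 - 2) = -6*3 - 1 = -18 - 1 = -19)
N(-333) - (8*(-4))*w*(b(17) - 183) = -138 - (8*(-4))*(-19)*(-9 - 183) = -138 - (-32*(-19))*(-192) = -138 - 608*(-192) = -138 - 1*(-116736) = -138 + 116736 = 116598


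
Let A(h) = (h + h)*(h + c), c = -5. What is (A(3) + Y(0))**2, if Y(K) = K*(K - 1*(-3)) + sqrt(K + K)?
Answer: 144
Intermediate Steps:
A(h) = 2*h*(-5 + h) (A(h) = (h + h)*(h - 5) = (2*h)*(-5 + h) = 2*h*(-5 + h))
Y(K) = K*(3 + K) + sqrt(2)*sqrt(K) (Y(K) = K*(K + 3) + sqrt(2*K) = K*(3 + K) + sqrt(2)*sqrt(K))
(A(3) + Y(0))**2 = (2*3*(-5 + 3) + (0**2 + 3*0 + sqrt(2)*sqrt(0)))**2 = (2*3*(-2) + (0 + 0 + sqrt(2)*0))**2 = (-12 + (0 + 0 + 0))**2 = (-12 + 0)**2 = (-12)**2 = 144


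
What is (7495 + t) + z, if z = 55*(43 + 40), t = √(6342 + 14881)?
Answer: 12060 + √21223 ≈ 12206.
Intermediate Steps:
t = √21223 ≈ 145.68
z = 4565 (z = 55*83 = 4565)
(7495 + t) + z = (7495 + √21223) + 4565 = 12060 + √21223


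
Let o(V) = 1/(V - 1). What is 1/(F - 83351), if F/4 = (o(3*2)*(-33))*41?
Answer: -5/422167 ≈ -1.1844e-5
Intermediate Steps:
o(V) = 1/(-1 + V)
F = -5412/5 (F = 4*((-33/(-1 + 3*2))*41) = 4*((-33/(-1 + 6))*41) = 4*((-33/5)*41) = 4*(((⅕)*(-33))*41) = 4*(-33/5*41) = 4*(-1353/5) = -5412/5 ≈ -1082.4)
1/(F - 83351) = 1/(-5412/5 - 83351) = 1/(-422167/5) = -5/422167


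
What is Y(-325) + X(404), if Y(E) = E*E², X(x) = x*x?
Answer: -34164909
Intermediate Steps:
X(x) = x²
Y(E) = E³
Y(-325) + X(404) = (-325)³ + 404² = -34328125 + 163216 = -34164909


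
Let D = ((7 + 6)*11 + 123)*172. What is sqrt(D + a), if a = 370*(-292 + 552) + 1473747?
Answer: sqrt(1615699) ≈ 1271.1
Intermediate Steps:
D = 45752 (D = (13*11 + 123)*172 = (143 + 123)*172 = 266*172 = 45752)
a = 1569947 (a = 370*260 + 1473747 = 96200 + 1473747 = 1569947)
sqrt(D + a) = sqrt(45752 + 1569947) = sqrt(1615699)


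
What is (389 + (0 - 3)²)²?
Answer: 158404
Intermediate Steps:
(389 + (0 - 3)²)² = (389 + (-3)²)² = (389 + 9)² = 398² = 158404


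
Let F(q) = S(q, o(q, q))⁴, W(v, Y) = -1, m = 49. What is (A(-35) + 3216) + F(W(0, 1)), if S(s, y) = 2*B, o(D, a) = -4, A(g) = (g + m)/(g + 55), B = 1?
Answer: 32327/10 ≈ 3232.7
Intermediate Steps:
A(g) = (49 + g)/(55 + g) (A(g) = (g + 49)/(g + 55) = (49 + g)/(55 + g))
S(s, y) = 2 (S(s, y) = 2*1 = 2)
F(q) = 16 (F(q) = 2⁴ = 16)
(A(-35) + 3216) + F(W(0, 1)) = ((49 - 35)/(55 - 35) + 3216) + 16 = (14/20 + 3216) + 16 = ((1/20)*14 + 3216) + 16 = (7/10 + 3216) + 16 = 32167/10 + 16 = 32327/10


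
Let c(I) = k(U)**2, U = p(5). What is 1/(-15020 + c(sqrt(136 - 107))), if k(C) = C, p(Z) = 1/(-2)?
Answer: -4/60079 ≈ -6.6579e-5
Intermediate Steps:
p(Z) = -1/2
U = -1/2 ≈ -0.50000
c(I) = 1/4 (c(I) = (-1/2)**2 = 1/4)
1/(-15020 + c(sqrt(136 - 107))) = 1/(-15020 + 1/4) = 1/(-60079/4) = -4/60079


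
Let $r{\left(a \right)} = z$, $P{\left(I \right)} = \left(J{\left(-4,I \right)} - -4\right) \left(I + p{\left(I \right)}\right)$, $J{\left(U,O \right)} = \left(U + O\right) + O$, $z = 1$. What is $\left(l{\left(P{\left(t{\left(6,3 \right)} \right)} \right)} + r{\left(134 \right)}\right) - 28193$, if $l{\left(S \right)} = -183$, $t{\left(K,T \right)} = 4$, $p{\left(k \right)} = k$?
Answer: $-28375$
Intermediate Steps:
$J{\left(U,O \right)} = U + 2 O$ ($J{\left(U,O \right)} = \left(O + U\right) + O = U + 2 O$)
$P{\left(I \right)} = 4 I^{2}$ ($P{\left(I \right)} = \left(\left(-4 + 2 I\right) - -4\right) \left(I + I\right) = \left(\left(-4 + 2 I\right) + 4\right) 2 I = 2 I 2 I = 4 I^{2}$)
$r{\left(a \right)} = 1$
$\left(l{\left(P{\left(t{\left(6,3 \right)} \right)} \right)} + r{\left(134 \right)}\right) - 28193 = \left(-183 + 1\right) - 28193 = -182 - 28193 = -28375$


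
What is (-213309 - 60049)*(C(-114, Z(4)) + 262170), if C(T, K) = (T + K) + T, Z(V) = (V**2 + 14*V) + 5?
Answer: -71624989802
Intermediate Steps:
Z(V) = 5 + V**2 + 14*V
C(T, K) = K + 2*T (C(T, K) = (K + T) + T = K + 2*T)
(-213309 - 60049)*(C(-114, Z(4)) + 262170) = (-213309 - 60049)*(((5 + 4**2 + 14*4) + 2*(-114)) + 262170) = -273358*(((5 + 16 + 56) - 228) + 262170) = -273358*((77 - 228) + 262170) = -273358*(-151 + 262170) = -273358*262019 = -71624989802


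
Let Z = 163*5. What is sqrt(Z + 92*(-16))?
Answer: 3*I*sqrt(73) ≈ 25.632*I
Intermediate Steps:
Z = 815
sqrt(Z + 92*(-16)) = sqrt(815 + 92*(-16)) = sqrt(815 - 1472) = sqrt(-657) = 3*I*sqrt(73)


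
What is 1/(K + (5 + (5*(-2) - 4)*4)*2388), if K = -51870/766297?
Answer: -109471/13332261558 ≈ -8.2110e-6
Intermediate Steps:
K = -7410/109471 (K = -51870*1/766297 = -7410/109471 ≈ -0.067689)
1/(K + (5 + (5*(-2) - 4)*4)*2388) = 1/(-7410/109471 + (5 + (5*(-2) - 4)*4)*2388) = 1/(-7410/109471 + (5 + (-10 - 4)*4)*2388) = 1/(-7410/109471 + (5 - 14*4)*2388) = 1/(-7410/109471 + (5 - 56)*2388) = 1/(-7410/109471 - 51*2388) = 1/(-7410/109471 - 121788) = 1/(-13332261558/109471) = -109471/13332261558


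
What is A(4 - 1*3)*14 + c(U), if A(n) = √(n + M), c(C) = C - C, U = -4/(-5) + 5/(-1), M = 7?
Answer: 28*√2 ≈ 39.598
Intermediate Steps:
U = -21/5 (U = -4*(-⅕) + 5*(-1) = ⅘ - 5 = -21/5 ≈ -4.2000)
c(C) = 0
A(n) = √(7 + n) (A(n) = √(n + 7) = √(7 + n))
A(4 - 1*3)*14 + c(U) = √(7 + (4 - 1*3))*14 + 0 = √(7 + (4 - 3))*14 + 0 = √(7 + 1)*14 + 0 = √8*14 + 0 = (2*√2)*14 + 0 = 28*√2 + 0 = 28*√2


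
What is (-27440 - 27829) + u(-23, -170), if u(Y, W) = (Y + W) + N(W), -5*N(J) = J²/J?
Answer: -55428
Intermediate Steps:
N(J) = -J/5 (N(J) = -J²/(5*J) = -J/5)
u(Y, W) = Y + 4*W/5 (u(Y, W) = (Y + W) - W/5 = (W + Y) - W/5 = Y + 4*W/5)
(-27440 - 27829) + u(-23, -170) = (-27440 - 27829) + (-23 + (⅘)*(-170)) = -55269 + (-23 - 136) = -55269 - 159 = -55428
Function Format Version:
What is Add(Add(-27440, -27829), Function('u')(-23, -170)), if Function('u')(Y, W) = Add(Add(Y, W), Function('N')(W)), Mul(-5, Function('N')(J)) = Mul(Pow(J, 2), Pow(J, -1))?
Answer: -55428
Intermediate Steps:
Function('N')(J) = Mul(Rational(-1, 5), J) (Function('N')(J) = Mul(Rational(-1, 5), Mul(Pow(J, 2), Pow(J, -1))) = Mul(Rational(-1, 5), J))
Function('u')(Y, W) = Add(Y, Mul(Rational(4, 5), W)) (Function('u')(Y, W) = Add(Add(Y, W), Mul(Rational(-1, 5), W)) = Add(Add(W, Y), Mul(Rational(-1, 5), W)) = Add(Y, Mul(Rational(4, 5), W)))
Add(Add(-27440, -27829), Function('u')(-23, -170)) = Add(Add(-27440, -27829), Add(-23, Mul(Rational(4, 5), -170))) = Add(-55269, Add(-23, -136)) = Add(-55269, -159) = -55428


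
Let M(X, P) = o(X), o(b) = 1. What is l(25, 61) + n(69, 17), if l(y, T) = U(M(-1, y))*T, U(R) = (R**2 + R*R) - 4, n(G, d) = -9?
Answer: -131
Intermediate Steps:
M(X, P) = 1
U(R) = -4 + 2*R**2 (U(R) = (R**2 + R**2) - 4 = 2*R**2 - 4 = -4 + 2*R**2)
l(y, T) = -2*T (l(y, T) = (-4 + 2*1**2)*T = (-4 + 2*1)*T = (-4 + 2)*T = -2*T)
l(25, 61) + n(69, 17) = -2*61 - 9 = -122 - 9 = -131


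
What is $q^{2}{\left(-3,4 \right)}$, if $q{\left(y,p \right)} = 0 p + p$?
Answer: $16$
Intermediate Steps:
$q{\left(y,p \right)} = p$ ($q{\left(y,p \right)} = 0 + p = p$)
$q^{2}{\left(-3,4 \right)} = 4^{2} = 16$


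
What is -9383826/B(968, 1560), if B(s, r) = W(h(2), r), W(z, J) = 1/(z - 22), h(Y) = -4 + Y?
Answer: 225211824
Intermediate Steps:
W(z, J) = 1/(-22 + z)
B(s, r) = -1/24 (B(s, r) = 1/(-22 + (-4 + 2)) = 1/(-22 - 2) = 1/(-24) = -1/24)
-9383826/B(968, 1560) = -9383826/(-1/24) = -9383826*(-24) = 225211824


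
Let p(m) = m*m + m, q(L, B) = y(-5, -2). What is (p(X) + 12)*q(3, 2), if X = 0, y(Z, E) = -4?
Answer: -48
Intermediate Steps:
q(L, B) = -4
p(m) = m + m² (p(m) = m² + m = m + m²)
(p(X) + 12)*q(3, 2) = (0*(1 + 0) + 12)*(-4) = (0*1 + 12)*(-4) = (0 + 12)*(-4) = 12*(-4) = -48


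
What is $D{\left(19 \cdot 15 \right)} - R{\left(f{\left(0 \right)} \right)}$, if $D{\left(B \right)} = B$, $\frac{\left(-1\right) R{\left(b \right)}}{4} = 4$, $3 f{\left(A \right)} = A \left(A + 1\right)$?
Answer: $301$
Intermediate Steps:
$f{\left(A \right)} = \frac{A \left(1 + A\right)}{3}$ ($f{\left(A \right)} = \frac{A \left(A + 1\right)}{3} = \frac{A \left(1 + A\right)}{3}$)
$R{\left(b \right)} = -16$ ($R{\left(b \right)} = \left(-4\right) 4 = -16$)
$D{\left(19 \cdot 15 \right)} - R{\left(f{\left(0 \right)} \right)} = 19 \cdot 15 - -16 = 285 + 16 = 301$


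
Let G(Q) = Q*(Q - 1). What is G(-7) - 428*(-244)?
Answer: 104488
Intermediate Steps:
G(Q) = Q*(-1 + Q)
G(-7) - 428*(-244) = -7*(-1 - 7) - 428*(-244) = -7*(-8) + 104432 = 56 + 104432 = 104488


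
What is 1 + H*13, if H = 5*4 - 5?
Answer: 196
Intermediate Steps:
H = 15 (H = 20 - 5 = 15)
1 + H*13 = 1 + 15*13 = 1 + 195 = 196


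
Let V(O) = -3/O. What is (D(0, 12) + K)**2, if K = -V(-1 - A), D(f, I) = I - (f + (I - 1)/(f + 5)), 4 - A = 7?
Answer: 12769/100 ≈ 127.69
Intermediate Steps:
A = -3 (A = 4 - 1*7 = 4 - 7 = -3)
D(f, I) = I - f - (-1 + I)/(5 + f) (D(f, I) = I - (f + (-1 + I)/(5 + f)) = I + (-f - (-1 + I)/(5 + f)) = I - f - (-1 + I)/(5 + f))
K = 3/2 (K = -(-3)/(-1 - 1*(-3)) = -(-3)/(-1 + 3) = -(-3)/2 = -1*(-3/2) = 3/2 ≈ 1.5000)
(D(0, 12) + K)**2 = ((1 - 1*0**2 - 5*0 + 4*12 + 12*0)/(5 + 0) + 3/2)**2 = ((1 - 1*0 + 0 + 48 + 0)/5 + 3/2)**2 = ((1 + 0 + 0 + 48 + 0)/5 + 3/2)**2 = ((1/5)*49 + 3/2)**2 = (49/5 + 3/2)**2 = (113/10)**2 = 12769/100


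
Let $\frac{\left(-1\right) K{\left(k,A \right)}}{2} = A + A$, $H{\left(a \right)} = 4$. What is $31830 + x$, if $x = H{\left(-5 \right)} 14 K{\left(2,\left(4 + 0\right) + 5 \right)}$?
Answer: $29814$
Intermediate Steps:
$K{\left(k,A \right)} = - 4 A$ ($K{\left(k,A \right)} = - 2 \left(A + A\right) = - 2 \cdot 2 A = - 4 A$)
$x = -2016$ ($x = 4 \cdot 14 \left(- 4 \left(\left(4 + 0\right) + 5\right)\right) = 56 \left(- 4 \left(4 + 5\right)\right) = 56 \left(\left(-4\right) 9\right) = 56 \left(-36\right) = -2016$)
$31830 + x = 31830 - 2016 = 29814$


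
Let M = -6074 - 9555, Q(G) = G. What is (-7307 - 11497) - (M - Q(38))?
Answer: -3137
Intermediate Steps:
M = -15629
(-7307 - 11497) - (M - Q(38)) = (-7307 - 11497) - (-15629 - 1*38) = -18804 - (-15629 - 38) = -18804 - 1*(-15667) = -18804 + 15667 = -3137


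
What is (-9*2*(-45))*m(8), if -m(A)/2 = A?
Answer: -12960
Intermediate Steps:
m(A) = -2*A
(-9*2*(-45))*m(8) = (-9*2*(-45))*(-2*8) = -18*(-45)*(-16) = 810*(-16) = -12960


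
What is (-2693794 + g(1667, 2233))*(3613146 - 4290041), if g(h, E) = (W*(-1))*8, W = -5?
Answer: 1823388613830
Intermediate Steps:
g(h, E) = 40 (g(h, E) = -5*(-1)*8 = 5*8 = 40)
(-2693794 + g(1667, 2233))*(3613146 - 4290041) = (-2693794 + 40)*(3613146 - 4290041) = -2693754*(-676895) = 1823388613830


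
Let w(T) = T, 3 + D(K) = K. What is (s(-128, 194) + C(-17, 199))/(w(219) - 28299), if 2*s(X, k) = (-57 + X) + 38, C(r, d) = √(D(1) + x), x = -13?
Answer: 49/18720 - I*√15/28080 ≈ 0.0026175 - 0.00013793*I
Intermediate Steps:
D(K) = -3 + K
C(r, d) = I*√15 (C(r, d) = √((-3 + 1) - 13) = √(-2 - 13) = √(-15) = I*√15)
s(X, k) = -19/2 + X/2 (s(X, k) = ((-57 + X) + 38)/2 = (-19 + X)/2 = -19/2 + X/2)
(s(-128, 194) + C(-17, 199))/(w(219) - 28299) = ((-19/2 + (½)*(-128)) + I*√15)/(219 - 28299) = ((-19/2 - 64) + I*√15)/(-28080) = (-147/2 + I*√15)*(-1/28080) = 49/18720 - I*√15/28080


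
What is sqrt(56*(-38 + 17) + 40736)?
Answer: 2*sqrt(9890) ≈ 198.90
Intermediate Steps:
sqrt(56*(-38 + 17) + 40736) = sqrt(56*(-21) + 40736) = sqrt(-1176 + 40736) = sqrt(39560) = 2*sqrt(9890)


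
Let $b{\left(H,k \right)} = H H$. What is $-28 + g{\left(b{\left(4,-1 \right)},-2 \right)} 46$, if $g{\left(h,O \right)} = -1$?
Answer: $-74$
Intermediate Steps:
$b{\left(H,k \right)} = H^{2}$
$-28 + g{\left(b{\left(4,-1 \right)},-2 \right)} 46 = -28 - 46 = -74$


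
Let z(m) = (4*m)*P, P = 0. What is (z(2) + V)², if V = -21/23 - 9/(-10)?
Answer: 9/52900 ≈ 0.00017013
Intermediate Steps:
z(m) = 0 (z(m) = (4*m)*0 = 0)
V = -3/230 (V = -21*1/23 - 9*(-⅒) = -21/23 + 9/10 = -3/230 ≈ -0.013043)
(z(2) + V)² = (0 - 3/230)² = (-3/230)² = 9/52900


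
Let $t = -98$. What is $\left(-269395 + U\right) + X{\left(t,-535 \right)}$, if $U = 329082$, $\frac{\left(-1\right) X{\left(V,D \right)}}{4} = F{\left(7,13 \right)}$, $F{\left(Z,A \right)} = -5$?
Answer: $59707$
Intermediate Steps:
$X{\left(V,D \right)} = 20$ ($X{\left(V,D \right)} = \left(-4\right) \left(-5\right) = 20$)
$\left(-269395 + U\right) + X{\left(t,-535 \right)} = \left(-269395 + 329082\right) + 20 = 59687 + 20 = 59707$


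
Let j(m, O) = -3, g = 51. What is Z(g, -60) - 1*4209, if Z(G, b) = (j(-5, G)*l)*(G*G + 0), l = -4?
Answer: 27003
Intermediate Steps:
Z(G, b) = 12*G² (Z(G, b) = (-3*(-4))*(G*G + 0) = 12*(G² + 0) = 12*G²)
Z(g, -60) - 1*4209 = 12*51² - 1*4209 = 12*2601 - 4209 = 31212 - 4209 = 27003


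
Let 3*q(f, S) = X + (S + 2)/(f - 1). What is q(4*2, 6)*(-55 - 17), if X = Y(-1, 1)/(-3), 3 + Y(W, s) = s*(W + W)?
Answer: -472/7 ≈ -67.429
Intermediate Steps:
Y(W, s) = -3 + 2*W*s (Y(W, s) = -3 + s*(W + W) = -3 + s*(2*W) = -3 + 2*W*s)
X = 5/3 (X = (-3 + 2*(-1)*1)/(-3) = (-3 - 2)*(-1/3) = -5*(-1/3) = 5/3 ≈ 1.6667)
q(f, S) = 5/9 + (2 + S)/(3*(-1 + f)) (q(f, S) = (5/3 + (S + 2)/(f - 1))/3 = (5/3 + (2 + S)/(-1 + f))/3 = 5/9 + (2 + S)/(3*(-1 + f)))
q(4*2, 6)*(-55 - 17) = ((1 + 3*6 + 5*(4*2))/(9*(-1 + 4*2)))*(-55 - 17) = ((1 + 18 + 5*8)/(9*(-1 + 8)))*(-72) = ((1/9)*(1 + 18 + 40)/7)*(-72) = ((1/9)*(1/7)*59)*(-72) = (59/63)*(-72) = -472/7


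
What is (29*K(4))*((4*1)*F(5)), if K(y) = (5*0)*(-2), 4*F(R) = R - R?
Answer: 0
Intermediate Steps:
F(R) = 0 (F(R) = (R - R)/4 = (¼)*0 = 0)
K(y) = 0 (K(y) = 0*(-2) = 0)
(29*K(4))*((4*1)*F(5)) = (29*0)*((4*1)*0) = 0*(4*0) = 0*0 = 0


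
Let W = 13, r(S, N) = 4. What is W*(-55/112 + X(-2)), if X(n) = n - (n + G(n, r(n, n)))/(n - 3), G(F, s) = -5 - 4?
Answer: -34151/560 ≈ -60.984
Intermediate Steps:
G(F, s) = -9
X(n) = n - (-9 + n)/(-3 + n) (X(n) = n - (n - 9)/(n - 3) = n - (-9 + n)/(-3 + n))
W*(-55/112 + X(-2)) = 13*(-55/112 + (9 + (-2)² - 4*(-2))/(-3 - 2)) = 13*(-55*1/112 + (9 + 4 + 8)/(-5)) = 13*(-55/112 - ⅕*21) = 13*(-55/112 - 21/5) = 13*(-2627/560) = -34151/560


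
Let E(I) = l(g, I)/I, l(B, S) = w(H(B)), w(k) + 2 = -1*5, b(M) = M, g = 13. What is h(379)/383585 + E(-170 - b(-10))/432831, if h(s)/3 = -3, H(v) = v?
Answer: -17731187/758982761760 ≈ -2.3362e-5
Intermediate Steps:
w(k) = -7 (w(k) = -2 - 1*5 = -2 - 5 = -7)
l(B, S) = -7
h(s) = -9 (h(s) = 3*(-3) = -9)
E(I) = -7/I
h(379)/383585 + E(-170 - b(-10))/432831 = -9/383585 - 7/(-170 - 1*(-10))/432831 = -9*1/383585 - 7/(-170 + 10)*(1/432831) = -9/383585 - 7/(-160)*(1/432831) = -9/383585 - 7*(-1/160)*(1/432831) = -9/383585 + (7/160)*(1/432831) = -9/383585 + 1/9893280 = -17731187/758982761760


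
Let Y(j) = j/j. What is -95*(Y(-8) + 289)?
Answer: -27550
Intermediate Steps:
Y(j) = 1
-95*(Y(-8) + 289) = -95*(1 + 289) = -95*290 = -27550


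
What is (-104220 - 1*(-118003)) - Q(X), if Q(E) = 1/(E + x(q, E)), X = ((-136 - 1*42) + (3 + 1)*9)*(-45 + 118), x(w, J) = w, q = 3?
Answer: 142833230/10363 ≈ 13783.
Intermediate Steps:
X = -10366 (X = ((-136 - 42) + 4*9)*73 = (-178 + 36)*73 = -142*73 = -10366)
Q(E) = 1/(3 + E) (Q(E) = 1/(E + 3) = 1/(3 + E))
(-104220 - 1*(-118003)) - Q(X) = (-104220 - 1*(-118003)) - 1/(3 - 10366) = (-104220 + 118003) - 1/(-10363) = 13783 - 1*(-1/10363) = 13783 + 1/10363 = 142833230/10363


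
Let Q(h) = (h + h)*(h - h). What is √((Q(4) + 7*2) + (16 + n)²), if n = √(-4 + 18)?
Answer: 2*√(71 + 8*√14) ≈ 20.093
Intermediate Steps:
n = √14 ≈ 3.7417
Q(h) = 0 (Q(h) = (2*h)*0 = 0)
√((Q(4) + 7*2) + (16 + n)²) = √((0 + 7*2) + (16 + √14)²) = √((0 + 14) + (16 + √14)²) = √(14 + (16 + √14)²)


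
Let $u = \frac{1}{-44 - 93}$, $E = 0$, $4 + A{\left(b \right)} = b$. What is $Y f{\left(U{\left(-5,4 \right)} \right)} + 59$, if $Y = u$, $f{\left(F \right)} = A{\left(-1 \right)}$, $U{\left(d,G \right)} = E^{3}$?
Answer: $\frac{8088}{137} \approx 59.036$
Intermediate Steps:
$A{\left(b \right)} = -4 + b$
$U{\left(d,G \right)} = 0$ ($U{\left(d,G \right)} = 0^{3} = 0$)
$f{\left(F \right)} = -5$ ($f{\left(F \right)} = -4 - 1 = -5$)
$u = - \frac{1}{137}$ ($u = \frac{1}{-137} = - \frac{1}{137} \approx -0.0072993$)
$Y = - \frac{1}{137} \approx -0.0072993$
$Y f{\left(U{\left(-5,4 \right)} \right)} + 59 = \left(- \frac{1}{137}\right) \left(-5\right) + 59 = \frac{5}{137} + 59 = \frac{8088}{137}$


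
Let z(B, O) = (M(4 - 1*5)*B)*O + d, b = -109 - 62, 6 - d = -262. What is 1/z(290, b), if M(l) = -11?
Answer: 1/545758 ≈ 1.8323e-6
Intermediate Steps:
d = 268 (d = 6 - 1*(-262) = 6 + 262 = 268)
b = -171
z(B, O) = 268 - 11*B*O (z(B, O) = (-11*B)*O + 268 = -11*B*O + 268 = 268 - 11*B*O)
1/z(290, b) = 1/(268 - 11*290*(-171)) = 1/(268 + 545490) = 1/545758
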